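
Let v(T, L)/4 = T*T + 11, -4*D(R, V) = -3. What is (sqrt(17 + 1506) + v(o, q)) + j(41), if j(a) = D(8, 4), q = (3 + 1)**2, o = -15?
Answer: 3779/4 + sqrt(1523) ≈ 983.78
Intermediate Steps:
D(R, V) = 3/4 (D(R, V) = -1/4*(-3) = 3/4)
q = 16 (q = 4**2 = 16)
j(a) = 3/4
v(T, L) = 44 + 4*T**2 (v(T, L) = 4*(T*T + 11) = 4*(T**2 + 11) = 4*(11 + T**2) = 44 + 4*T**2)
(sqrt(17 + 1506) + v(o, q)) + j(41) = (sqrt(17 + 1506) + (44 + 4*(-15)**2)) + 3/4 = (sqrt(1523) + (44 + 4*225)) + 3/4 = (sqrt(1523) + (44 + 900)) + 3/4 = (sqrt(1523) + 944) + 3/4 = (944 + sqrt(1523)) + 3/4 = 3779/4 + sqrt(1523)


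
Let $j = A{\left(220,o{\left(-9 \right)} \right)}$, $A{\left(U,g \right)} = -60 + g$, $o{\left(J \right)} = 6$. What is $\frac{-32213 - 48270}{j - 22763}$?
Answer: $\frac{80483}{22817} \approx 3.5273$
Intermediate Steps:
$j = -54$ ($j = -60 + 6 = -54$)
$\frac{-32213 - 48270}{j - 22763} = \frac{-32213 - 48270}{-54 - 22763} = - \frac{80483}{-22817} = \left(-80483\right) \left(- \frac{1}{22817}\right) = \frac{80483}{22817}$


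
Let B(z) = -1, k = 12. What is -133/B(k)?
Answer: 133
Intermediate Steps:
-133/B(k) = -133/(-1) = -133*(-1) = 133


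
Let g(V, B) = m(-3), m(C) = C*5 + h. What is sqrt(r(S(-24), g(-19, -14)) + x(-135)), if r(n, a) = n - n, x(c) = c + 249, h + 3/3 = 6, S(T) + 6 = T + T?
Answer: sqrt(114) ≈ 10.677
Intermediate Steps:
S(T) = -6 + 2*T (S(T) = -6 + (T + T) = -6 + 2*T)
h = 5 (h = -1 + 6 = 5)
x(c) = 249 + c
m(C) = 5 + 5*C (m(C) = C*5 + 5 = 5*C + 5 = 5 + 5*C)
g(V, B) = -10 (g(V, B) = 5 + 5*(-3) = 5 - 15 = -10)
r(n, a) = 0
sqrt(r(S(-24), g(-19, -14)) + x(-135)) = sqrt(0 + (249 - 135)) = sqrt(0 + 114) = sqrt(114)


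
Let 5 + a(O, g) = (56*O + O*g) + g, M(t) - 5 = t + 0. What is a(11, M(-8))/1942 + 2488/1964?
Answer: 1490249/953522 ≈ 1.5629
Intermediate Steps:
M(t) = 5 + t (M(t) = 5 + (t + 0) = 5 + t)
a(O, g) = -5 + g + 56*O + O*g (a(O, g) = -5 + ((56*O + O*g) + g) = -5 + (g + 56*O + O*g) = -5 + g + 56*O + O*g)
a(11, M(-8))/1942 + 2488/1964 = (-5 + (5 - 8) + 56*11 + 11*(5 - 8))/1942 + 2488/1964 = (-5 - 3 + 616 + 11*(-3))*(1/1942) + 2488*(1/1964) = (-5 - 3 + 616 - 33)*(1/1942) + 622/491 = 575*(1/1942) + 622/491 = 575/1942 + 622/491 = 1490249/953522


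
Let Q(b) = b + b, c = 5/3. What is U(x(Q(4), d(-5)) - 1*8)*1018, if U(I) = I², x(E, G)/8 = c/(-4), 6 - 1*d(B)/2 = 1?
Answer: 1176808/9 ≈ 1.3076e+5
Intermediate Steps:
c = 5/3 (c = 5*(⅓) = 5/3 ≈ 1.6667)
Q(b) = 2*b
d(B) = 10 (d(B) = 12 - 2*1 = 12 - 2 = 10)
x(E, G) = -10/3 (x(E, G) = 8*((5/3)/(-4)) = 8*((5/3)*(-¼)) = 8*(-5/12) = -10/3)
U(x(Q(4), d(-5)) - 1*8)*1018 = (-10/3 - 1*8)²*1018 = (-10/3 - 8)²*1018 = (-34/3)²*1018 = (1156/9)*1018 = 1176808/9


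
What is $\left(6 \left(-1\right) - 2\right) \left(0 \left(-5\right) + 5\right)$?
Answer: $-40$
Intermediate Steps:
$\left(6 \left(-1\right) - 2\right) \left(0 \left(-5\right) + 5\right) = \left(-6 - 2\right) \left(0 + 5\right) = \left(-8\right) 5 = -40$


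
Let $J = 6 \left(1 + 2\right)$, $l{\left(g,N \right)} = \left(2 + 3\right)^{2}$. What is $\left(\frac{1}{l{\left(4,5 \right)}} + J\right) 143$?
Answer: $\frac{64493}{25} \approx 2579.7$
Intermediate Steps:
$l{\left(g,N \right)} = 25$ ($l{\left(g,N \right)} = 5^{2} = 25$)
$J = 18$ ($J = 6 \cdot 3 = 18$)
$\left(\frac{1}{l{\left(4,5 \right)}} + J\right) 143 = \left(\frac{1}{25} + 18\right) 143 = \frac{451}{25} \cdot 143 = \frac{64493}{25}$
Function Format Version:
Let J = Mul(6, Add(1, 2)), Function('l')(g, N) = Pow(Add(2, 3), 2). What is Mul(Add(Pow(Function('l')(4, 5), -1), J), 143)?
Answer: Rational(64493, 25) ≈ 2579.7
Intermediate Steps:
Function('l')(g, N) = 25 (Function('l')(g, N) = Pow(5, 2) = 25)
J = 18 (J = Mul(6, 3) = 18)
Mul(Add(Pow(Function('l')(4, 5), -1), J), 143) = Mul(Add(Pow(25, -1), 18), 143) = Mul(Add(Rational(1, 25), 18), 143) = Mul(Rational(451, 25), 143) = Rational(64493, 25)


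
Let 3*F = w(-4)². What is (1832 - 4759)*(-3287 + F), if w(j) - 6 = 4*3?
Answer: 9304933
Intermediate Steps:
w(j) = 18 (w(j) = 6 + 4*3 = 6 + 12 = 18)
F = 108 (F = (⅓)*18² = (⅓)*324 = 108)
(1832 - 4759)*(-3287 + F) = (1832 - 4759)*(-3287 + 108) = -2927*(-3179) = 9304933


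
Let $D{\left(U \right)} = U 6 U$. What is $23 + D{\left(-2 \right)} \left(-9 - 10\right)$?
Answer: $-433$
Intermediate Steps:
$D{\left(U \right)} = 6 U^{2}$ ($D{\left(U \right)} = 6 U U = 6 U^{2}$)
$23 + D{\left(-2 \right)} \left(-9 - 10\right) = 23 + 6 \left(-2\right)^{2} \left(-9 - 10\right) = 23 + 6 \cdot 4 \left(-19\right) = 23 + 24 \left(-19\right) = 23 - 456 = -433$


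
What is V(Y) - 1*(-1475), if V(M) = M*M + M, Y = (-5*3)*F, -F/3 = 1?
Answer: 3545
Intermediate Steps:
F = -3 (F = -3*1 = -3)
Y = 45 (Y = -5*3*(-3) = -15*(-3) = 45)
V(M) = M + M² (V(M) = M² + M = M + M²)
V(Y) - 1*(-1475) = 45*(1 + 45) - 1*(-1475) = 45*46 + 1475 = 2070 + 1475 = 3545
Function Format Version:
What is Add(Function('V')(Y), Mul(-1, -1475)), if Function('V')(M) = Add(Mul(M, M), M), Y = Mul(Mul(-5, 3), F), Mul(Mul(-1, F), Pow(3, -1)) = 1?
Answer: 3545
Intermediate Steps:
F = -3 (F = Mul(-3, 1) = -3)
Y = 45 (Y = Mul(Mul(-5, 3), -3) = Mul(-15, -3) = 45)
Function('V')(M) = Add(M, Pow(M, 2)) (Function('V')(M) = Add(Pow(M, 2), M) = Add(M, Pow(M, 2)))
Add(Function('V')(Y), Mul(-1, -1475)) = Add(Mul(45, Add(1, 45)), Mul(-1, -1475)) = Add(Mul(45, 46), 1475) = Add(2070, 1475) = 3545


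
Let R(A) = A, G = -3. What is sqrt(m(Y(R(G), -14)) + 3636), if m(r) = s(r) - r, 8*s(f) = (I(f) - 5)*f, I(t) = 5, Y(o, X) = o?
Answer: sqrt(3639) ≈ 60.324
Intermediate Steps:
s(f) = 0 (s(f) = ((5 - 5)*f)/8 = (0*f)/8 = (1/8)*0 = 0)
m(r) = -r (m(r) = 0 - r = -r)
sqrt(m(Y(R(G), -14)) + 3636) = sqrt(-1*(-3) + 3636) = sqrt(3 + 3636) = sqrt(3639)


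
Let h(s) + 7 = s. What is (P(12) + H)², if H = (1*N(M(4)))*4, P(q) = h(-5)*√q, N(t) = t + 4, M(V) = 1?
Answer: 2128 - 960*√3 ≈ 465.23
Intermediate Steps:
N(t) = 4 + t
h(s) = -7 + s
P(q) = -12*√q (P(q) = (-7 - 5)*√q = -12*√q)
H = 20 (H = (1*(4 + 1))*4 = (1*5)*4 = 5*4 = 20)
(P(12) + H)² = (-24*√3 + 20)² = (20 - 24*√3)²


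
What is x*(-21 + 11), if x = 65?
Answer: -650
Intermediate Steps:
x*(-21 + 11) = 65*(-21 + 11) = 65*(-10) = -650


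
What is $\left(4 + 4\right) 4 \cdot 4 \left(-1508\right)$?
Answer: $-193024$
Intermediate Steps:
$\left(4 + 4\right) 4 \cdot 4 \left(-1508\right) = 8 \cdot 4 \cdot 4 \left(-1508\right) = 32 \cdot 4 \left(-1508\right) = 128 \left(-1508\right) = -193024$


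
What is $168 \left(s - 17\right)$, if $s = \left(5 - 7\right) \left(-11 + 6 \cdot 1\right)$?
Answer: $-1176$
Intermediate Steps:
$s = 10$ ($s = - 2 \left(-11 + 6\right) = \left(-2\right) \left(-5\right) = 10$)
$168 \left(s - 17\right) = 168 \left(10 - 17\right) = 168 \left(-7\right) = -1176$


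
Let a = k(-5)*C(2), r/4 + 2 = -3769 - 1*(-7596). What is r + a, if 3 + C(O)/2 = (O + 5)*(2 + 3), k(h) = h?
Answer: 14980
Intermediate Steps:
C(O) = 44 + 10*O (C(O) = -6 + 2*((O + 5)*(2 + 3)) = -6 + 2*((5 + O)*5) = -6 + 2*(25 + 5*O) = -6 + (50 + 10*O) = 44 + 10*O)
r = 15300 (r = -8 + 4*(-3769 - 1*(-7596)) = -8 + 4*(-3769 + 7596) = -8 + 4*3827 = -8 + 15308 = 15300)
a = -320 (a = -5*(44 + 10*2) = -5*(44 + 20) = -5*64 = -320)
r + a = 15300 - 320 = 14980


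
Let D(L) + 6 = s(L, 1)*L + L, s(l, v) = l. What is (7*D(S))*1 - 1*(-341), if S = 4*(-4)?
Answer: 1979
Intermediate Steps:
S = -16
D(L) = -6 + L + L**2 (D(L) = -6 + (L*L + L) = -6 + (L**2 + L) = -6 + (L + L**2) = -6 + L + L**2)
(7*D(S))*1 - 1*(-341) = (7*(-6 - 16 + (-16)**2))*1 - 1*(-341) = (7*(-6 - 16 + 256))*1 + 341 = (7*234)*1 + 341 = 1638*1 + 341 = 1638 + 341 = 1979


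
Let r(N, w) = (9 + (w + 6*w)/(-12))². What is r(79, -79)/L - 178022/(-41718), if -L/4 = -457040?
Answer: 7813902700193/1830412293120 ≈ 4.2689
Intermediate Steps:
L = 1828160 (L = -4*(-457040) = 1828160)
r(N, w) = (9 - 7*w/12)² (r(N, w) = (9 + (7*w)*(-1/12))² = (9 - 7*w/12)²)
r(79, -79)/L - 178022/(-41718) = ((-108 + 7*(-79))²/144)/1828160 - 178022/(-41718) = ((-108 - 553)²/144)*(1/1828160) - 178022*(-1/41718) = ((1/144)*(-661)²)*(1/1828160) + 89011/20859 = ((1/144)*436921)*(1/1828160) + 89011/20859 = (436921/144)*(1/1828160) + 89011/20859 = 436921/263255040 + 89011/20859 = 7813902700193/1830412293120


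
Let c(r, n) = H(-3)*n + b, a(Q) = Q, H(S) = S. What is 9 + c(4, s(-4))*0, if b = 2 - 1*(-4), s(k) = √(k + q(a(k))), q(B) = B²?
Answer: 9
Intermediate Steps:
s(k) = √(k + k²)
b = 6 (b = 2 + 4 = 6)
c(r, n) = 6 - 3*n (c(r, n) = -3*n + 6 = 6 - 3*n)
9 + c(4, s(-4))*0 = 9 + (6 - 3*2*√3)*0 = 9 + (6 - 6*√3)*0 = 9 + 0 = 9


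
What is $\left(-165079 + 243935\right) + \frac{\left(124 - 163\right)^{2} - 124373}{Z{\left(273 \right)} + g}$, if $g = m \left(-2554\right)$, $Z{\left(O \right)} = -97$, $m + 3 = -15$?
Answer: $\frac{3617396148}{45875} \approx 78853.0$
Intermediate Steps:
$m = -18$ ($m = -3 - 15 = -18$)
$g = 45972$ ($g = \left(-18\right) \left(-2554\right) = 45972$)
$\left(-165079 + 243935\right) + \frac{\left(124 - 163\right)^{2} - 124373}{Z{\left(273 \right)} + g} = \left(-165079 + 243935\right) + \frac{\left(124 - 163\right)^{2} - 124373}{-97 + 45972} = 78856 + \frac{\left(-39\right)^{2} - 124373}{45875} = 78856 + \left(1521 - 124373\right) \frac{1}{45875} = 78856 - \frac{122852}{45875} = \frac{3617396148}{45875}$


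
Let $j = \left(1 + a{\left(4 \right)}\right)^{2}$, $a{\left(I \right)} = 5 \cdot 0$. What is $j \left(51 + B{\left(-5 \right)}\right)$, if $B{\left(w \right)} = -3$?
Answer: $48$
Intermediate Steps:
$a{\left(I \right)} = 0$
$j = 1$ ($j = \left(1 + 0\right)^{2} = 1^{2} = 1$)
$j \left(51 + B{\left(-5 \right)}\right) = 1 \left(51 - 3\right) = 1 \cdot 48 = 48$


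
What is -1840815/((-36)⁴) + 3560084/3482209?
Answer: -47836501399/649863772416 ≈ -0.073610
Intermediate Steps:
-1840815/((-36)⁴) + 3560084/3482209 = -1840815/1679616 + 3560084*(1/3482209) = -1840815*1/1679616 + 3560084/3482209 = -204535/186624 + 3560084/3482209 = -47836501399/649863772416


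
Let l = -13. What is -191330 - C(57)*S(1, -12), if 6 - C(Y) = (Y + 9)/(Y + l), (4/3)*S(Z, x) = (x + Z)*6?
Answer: -764429/4 ≈ -1.9111e+5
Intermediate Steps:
S(Z, x) = 9*Z/2 + 9*x/2 (S(Z, x) = 3*((x + Z)*6)/4 = 3*((Z + x)*6)/4 = 3*(6*Z + 6*x)/4 = 9*Z/2 + 9*x/2)
C(Y) = 6 - (9 + Y)/(-13 + Y) (C(Y) = 6 - (Y + 9)/(Y - 13) = 6 - (9 + Y)/(-13 + Y))
-191330 - C(57)*S(1, -12) = -191330 - (-87 + 5*57)/(-13 + 57)*((9/2)*1 + (9/2)*(-12)) = -191330 - (-87 + 285)/44*(9/2 - 54) = -191330 - (1/44)*198*(-99)/2 = -191330 - 9*(-99)/(2*2) = -191330 - 1*(-891/4) = -191330 + 891/4 = -764429/4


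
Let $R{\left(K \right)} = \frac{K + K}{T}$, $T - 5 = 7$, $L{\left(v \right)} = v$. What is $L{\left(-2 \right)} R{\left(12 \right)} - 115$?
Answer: $-119$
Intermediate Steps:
$T = 12$ ($T = 5 + 7 = 12$)
$R{\left(K \right)} = \frac{K}{6}$ ($R{\left(K \right)} = \frac{K + K}{12} = 2 K \frac{1}{12} = \frac{K}{6}$)
$L{\left(-2 \right)} R{\left(12 \right)} - 115 = - 2 \cdot \frac{1}{6} \cdot 12 - 115 = \left(-2\right) 2 - 115 = -4 - 115 = -119$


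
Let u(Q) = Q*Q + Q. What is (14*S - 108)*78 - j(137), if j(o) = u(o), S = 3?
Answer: -24054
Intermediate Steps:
u(Q) = Q + Q² (u(Q) = Q² + Q = Q + Q²)
j(o) = o*(1 + o)
(14*S - 108)*78 - j(137) = (14*3 - 108)*78 - 137*(1 + 137) = (42 - 108)*78 - 137*138 = -66*78 - 1*18906 = -5148 - 18906 = -24054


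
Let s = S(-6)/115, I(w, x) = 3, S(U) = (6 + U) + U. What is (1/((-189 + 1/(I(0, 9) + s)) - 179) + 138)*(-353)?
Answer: -6071447151/124637 ≈ -48713.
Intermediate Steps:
S(U) = 6 + 2*U
s = -6/115 (s = (6 + 2*(-6))/115 = (6 - 12)*(1/115) = -6*1/115 = -6/115 ≈ -0.052174)
(1/((-189 + 1/(I(0, 9) + s)) - 179) + 138)*(-353) = (1/((-189 + 1/(3 - 6/115)) - 179) + 138)*(-353) = (1/((-189 + 1/(339/115)) - 179) + 138)*(-353) = (1/((-189 + 115/339) - 179) + 138)*(-353) = (1/(-63956/339 - 179) + 138)*(-353) = (1/(-124637/339) + 138)*(-353) = (-339/124637 + 138)*(-353) = (17199567/124637)*(-353) = -6071447151/124637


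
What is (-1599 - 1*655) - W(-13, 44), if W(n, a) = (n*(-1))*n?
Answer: -2085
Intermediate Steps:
W(n, a) = -n**2 (W(n, a) = (-n)*n = -n**2)
(-1599 - 1*655) - W(-13, 44) = (-1599 - 1*655) - (-1)*(-13)**2 = (-1599 - 655) - (-1)*169 = -2254 - 1*(-169) = -2254 + 169 = -2085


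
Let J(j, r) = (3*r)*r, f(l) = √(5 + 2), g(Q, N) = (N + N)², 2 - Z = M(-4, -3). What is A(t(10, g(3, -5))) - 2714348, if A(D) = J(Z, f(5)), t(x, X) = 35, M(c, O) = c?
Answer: -2714327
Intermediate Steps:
Z = 6 (Z = 2 - 1*(-4) = 2 + 4 = 6)
g(Q, N) = 4*N² (g(Q, N) = (2*N)² = 4*N²)
f(l) = √7
J(j, r) = 3*r²
A(D) = 21 (A(D) = 3*(√7)² = 3*7 = 21)
A(t(10, g(3, -5))) - 2714348 = 21 - 2714348 = -2714327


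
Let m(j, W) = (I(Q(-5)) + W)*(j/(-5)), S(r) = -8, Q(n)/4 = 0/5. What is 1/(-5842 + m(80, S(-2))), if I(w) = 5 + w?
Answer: -1/5794 ≈ -0.00017259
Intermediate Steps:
Q(n) = 0 (Q(n) = 4*(0/5) = 4*(0*(1/5)) = 4*0 = 0)
m(j, W) = -j*(5 + W)/5 (m(j, W) = ((5 + 0) + W)*(j/(-5)) = (5 + W)*(j*(-1/5)) = (5 + W)*(-j/5) = -j*(5 + W)/5)
1/(-5842 + m(80, S(-2))) = 1/(-5842 - 1/5*80*(5 - 8)) = 1/(-5842 - 1/5*80*(-3)) = 1/(-5842 + 48) = 1/(-5794) = -1/5794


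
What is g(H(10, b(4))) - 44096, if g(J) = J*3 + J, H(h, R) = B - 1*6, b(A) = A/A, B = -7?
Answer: -44148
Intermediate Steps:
b(A) = 1
H(h, R) = -13 (H(h, R) = -7 - 1*6 = -7 - 6 = -13)
g(J) = 4*J (g(J) = 3*J + J = 4*J)
g(H(10, b(4))) - 44096 = 4*(-13) - 44096 = -52 - 44096 = -44148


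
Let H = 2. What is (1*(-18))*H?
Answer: -36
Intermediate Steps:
(1*(-18))*H = (1*(-18))*2 = -18*2 = -36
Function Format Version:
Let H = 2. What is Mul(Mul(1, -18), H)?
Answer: -36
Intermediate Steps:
Mul(Mul(1, -18), H) = Mul(Mul(1, -18), 2) = Mul(-18, 2) = -36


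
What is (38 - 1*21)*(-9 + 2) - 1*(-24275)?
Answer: 24156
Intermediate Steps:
(38 - 1*21)*(-9 + 2) - 1*(-24275) = (38 - 21)*(-7) + 24275 = 17*(-7) + 24275 = -119 + 24275 = 24156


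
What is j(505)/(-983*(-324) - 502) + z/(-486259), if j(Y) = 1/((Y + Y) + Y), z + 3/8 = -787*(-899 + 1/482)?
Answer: -328576364792014349/225824356868328600 ≈ -1.4550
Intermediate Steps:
z = 1364081193/1928 (z = -3/8 - 787*(-899 + 1/482) = -3/8 - 787*(-433317/482) = -3/8 + 341020479/482 = 1364081193/1928 ≈ 7.0751e+5)
j(Y) = 1/(3*Y) (j(Y) = 1/(2*Y + Y) = 1/(3*Y))
j(505)/(-983*(-324) - 502) + z/(-486259) = ((⅓)/505)/(-983*(-324) - 502) + (1364081193/1928)/(-486259) = ((⅓)*(1/505))/(318492 - 502) + (1364081193/1928)*(-1/486259) = (1/1515)/317990 - 1364081193/937507352 = (1/1515)*(1/317990) - 1364081193/937507352 = 1/481754850 - 1364081193/937507352 = -328576364792014349/225824356868328600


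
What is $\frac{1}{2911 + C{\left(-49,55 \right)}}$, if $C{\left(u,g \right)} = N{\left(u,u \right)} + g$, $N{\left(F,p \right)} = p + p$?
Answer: $\frac{1}{2868} \approx 0.00034868$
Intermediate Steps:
$N{\left(F,p \right)} = 2 p$
$C{\left(u,g \right)} = g + 2 u$ ($C{\left(u,g \right)} = 2 u + g = g + 2 u$)
$\frac{1}{2911 + C{\left(-49,55 \right)}} = \frac{1}{2911 + \left(55 + 2 \left(-49\right)\right)} = \frac{1}{2911 + \left(55 - 98\right)} = \frac{1}{2911 - 43} = \frac{1}{2868}$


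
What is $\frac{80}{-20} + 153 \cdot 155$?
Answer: $23711$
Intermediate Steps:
$\frac{80}{-20} + 153 \cdot 155 = 80 \left(- \frac{1}{20}\right) + 23715 = -4 + 23715 = 23711$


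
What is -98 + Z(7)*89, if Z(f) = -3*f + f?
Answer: -1344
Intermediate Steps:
Z(f) = -2*f
-98 + Z(7)*89 = -98 - 2*7*89 = -98 - 14*89 = -98 - 1246 = -1344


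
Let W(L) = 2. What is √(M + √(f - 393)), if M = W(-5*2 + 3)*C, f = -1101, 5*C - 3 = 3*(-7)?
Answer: √(-180 + 75*I*√166)/5 ≈ 4.0073 + 4.8227*I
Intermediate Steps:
C = -18/5 (C = ⅗ + (3*(-7))/5 = ⅗ + (⅕)*(-21) = ⅗ - 21/5 = -18/5 ≈ -3.6000)
M = -36/5 (M = 2*(-18/5) = -36/5 ≈ -7.2000)
√(M + √(f - 393)) = √(-36/5 + √(-1101 - 393)) = √(-36/5 + √(-1494)) = √(-36/5 + 3*I*√166)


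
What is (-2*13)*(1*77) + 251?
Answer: -1751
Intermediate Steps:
(-2*13)*(1*77) + 251 = -26*77 + 251 = -2002 + 251 = -1751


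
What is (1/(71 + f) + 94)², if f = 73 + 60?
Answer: 367757329/41616 ≈ 8836.9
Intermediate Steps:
f = 133
(1/(71 + f) + 94)² = (1/(71 + 133) + 94)² = (1/204 + 94)² = (19177/204)² = 367757329/41616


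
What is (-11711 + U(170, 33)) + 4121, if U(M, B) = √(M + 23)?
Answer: -7590 + √193 ≈ -7576.1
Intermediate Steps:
U(M, B) = √(23 + M)
(-11711 + U(170, 33)) + 4121 = (-11711 + √(23 + 170)) + 4121 = (-11711 + √193) + 4121 = -7590 + √193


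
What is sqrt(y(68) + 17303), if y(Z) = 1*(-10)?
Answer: sqrt(17293) ≈ 131.50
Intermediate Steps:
y(Z) = -10
sqrt(y(68) + 17303) = sqrt(-10 + 17303) = sqrt(17293)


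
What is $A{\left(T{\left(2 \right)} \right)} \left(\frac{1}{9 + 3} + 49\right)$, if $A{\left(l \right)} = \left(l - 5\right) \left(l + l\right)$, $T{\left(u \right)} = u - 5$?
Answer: $2356$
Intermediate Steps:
$T{\left(u \right)} = -5 + u$
$A{\left(l \right)} = 2 l \left(-5 + l\right)$ ($A{\left(l \right)} = \left(-5 + l\right) 2 l = 2 l \left(-5 + l\right)$)
$A{\left(T{\left(2 \right)} \right)} \left(\frac{1}{9 + 3} + 49\right) = 2 \left(-5 + 2\right) \left(-5 + \left(-5 + 2\right)\right) \left(\frac{1}{9 + 3} + 49\right) = 2 \left(-3\right) \left(-5 - 3\right) \left(\frac{1}{12} + 49\right) = 2 \left(-3\right) \left(-8\right) \left(\frac{1}{12} + 49\right) = 48 \cdot \frac{589}{12} = 2356$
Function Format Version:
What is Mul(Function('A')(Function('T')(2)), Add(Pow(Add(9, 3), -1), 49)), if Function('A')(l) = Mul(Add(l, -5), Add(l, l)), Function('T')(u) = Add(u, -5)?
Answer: 2356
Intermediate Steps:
Function('T')(u) = Add(-5, u)
Function('A')(l) = Mul(2, l, Add(-5, l)) (Function('A')(l) = Mul(Add(-5, l), Mul(2, l)) = Mul(2, l, Add(-5, l)))
Mul(Function('A')(Function('T')(2)), Add(Pow(Add(9, 3), -1), 49)) = Mul(Mul(2, Add(-5, 2), Add(-5, Add(-5, 2))), Add(Pow(Add(9, 3), -1), 49)) = Mul(Mul(2, -3, Add(-5, -3)), Add(Pow(12, -1), 49)) = Mul(Mul(2, -3, -8), Add(Rational(1, 12), 49)) = Mul(48, Rational(589, 12)) = 2356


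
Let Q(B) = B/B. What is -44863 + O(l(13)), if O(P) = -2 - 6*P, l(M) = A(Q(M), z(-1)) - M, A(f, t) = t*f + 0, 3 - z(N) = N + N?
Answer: -44817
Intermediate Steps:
Q(B) = 1
z(N) = 3 - 2*N (z(N) = 3 - (N + N) = 3 - 2*N)
A(f, t) = f*t (A(f, t) = f*t + 0 = f*t)
l(M) = 5 - M (l(M) = 1*(3 - 2*(-1)) - M = 1*(3 + 2) - M = 1*5 - M = 5 - M)
-44863 + O(l(13)) = -44863 + (-2 - 6*(5 - 1*13)) = -44863 + (-2 - 6*(5 - 13)) = -44863 + (-2 - 6*(-8)) = -44863 + (-2 + 48) = -44863 + 46 = -44817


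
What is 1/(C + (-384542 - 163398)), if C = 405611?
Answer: -1/142329 ≈ -7.0260e-6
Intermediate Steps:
1/(C + (-384542 - 163398)) = 1/(405611 + (-384542 - 163398)) = 1/(405611 - 547940) = 1/(-142329) = -1/142329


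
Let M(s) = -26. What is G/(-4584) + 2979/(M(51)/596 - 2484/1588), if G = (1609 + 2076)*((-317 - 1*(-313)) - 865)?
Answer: -1006423857181/871963896 ≈ -1154.2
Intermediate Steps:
G = -3202265 (G = 3685*((-317 + 313) - 865) = 3685*(-4 - 865) = 3685*(-869) = -3202265)
G/(-4584) + 2979/(M(51)/596 - 2484/1588) = -3202265/(-4584) + 2979/(-26/596 - 2484/1588) = -3202265*(-1/4584) + 2979/(-26*1/596 - 2484*1/1588) = 3202265/4584 + 2979/(-13/298 - 621/397) = 3202265/4584 + 2979/(-190219/118306) = 3202265/4584 + 2979*(-118306/190219) = 3202265/4584 - 352433574/190219 = -1006423857181/871963896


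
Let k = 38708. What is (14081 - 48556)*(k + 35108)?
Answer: -2544806600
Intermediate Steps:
(14081 - 48556)*(k + 35108) = (14081 - 48556)*(38708 + 35108) = -34475*73816 = -2544806600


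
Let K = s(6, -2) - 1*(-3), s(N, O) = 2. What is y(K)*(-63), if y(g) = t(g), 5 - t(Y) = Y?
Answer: 0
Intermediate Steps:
t(Y) = 5 - Y
K = 5 (K = 2 - 1*(-3) = 2 + 3 = 5)
y(g) = 5 - g
y(K)*(-63) = (5 - 1*5)*(-63) = (5 - 5)*(-63) = 0*(-63) = 0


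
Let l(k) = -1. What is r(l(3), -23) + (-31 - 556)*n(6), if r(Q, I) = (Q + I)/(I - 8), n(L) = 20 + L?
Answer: -473098/31 ≈ -15261.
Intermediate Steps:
r(Q, I) = (I + Q)/(-8 + I)
r(l(3), -23) + (-31 - 556)*n(6) = (-23 - 1)/(-8 - 23) + (-31 - 556)*(20 + 6) = -24/(-31) - 587*26 = -1/31*(-24) - 15262 = 24/31 - 15262 = -473098/31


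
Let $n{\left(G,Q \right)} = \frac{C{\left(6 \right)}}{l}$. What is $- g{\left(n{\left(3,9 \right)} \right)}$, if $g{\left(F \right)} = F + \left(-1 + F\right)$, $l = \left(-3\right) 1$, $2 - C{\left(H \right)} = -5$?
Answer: $\frac{17}{3} \approx 5.6667$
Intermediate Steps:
$C{\left(H \right)} = 7$ ($C{\left(H \right)} = 2 - -5 = 2 + 5 = 7$)
$l = -3$
$n{\left(G,Q \right)} = - \frac{7}{3}$ ($n{\left(G,Q \right)} = \frac{7}{-3} = 7 \left(- \frac{1}{3}\right) = - \frac{7}{3}$)
$g{\left(F \right)} = -1 + 2 F$
$- g{\left(n{\left(3,9 \right)} \right)} = - (-1 + 2 \left(- \frac{7}{3}\right)) = - (-1 - \frac{14}{3}) = \left(-1\right) \left(- \frac{17}{3}\right) = \frac{17}{3}$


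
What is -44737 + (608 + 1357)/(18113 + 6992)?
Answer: -224624084/5021 ≈ -44737.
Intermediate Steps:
-44737 + (608 + 1357)/(18113 + 6992) = -44737 + 1965/25105 = -44737 + 1965*(1/25105) = -44737 + 393/5021 = -224624084/5021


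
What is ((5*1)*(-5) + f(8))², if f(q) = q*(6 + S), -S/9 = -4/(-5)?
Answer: 29929/25 ≈ 1197.2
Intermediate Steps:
S = -36/5 (S = -(-36)/(-5) = -(-36)*(-1)/5 = -9*⅘ = -36/5 ≈ -7.2000)
f(q) = -6*q/5 (f(q) = q*(6 - 36/5) = q*(-6/5) = -6*q/5)
((5*1)*(-5) + f(8))² = ((5*1)*(-5) - 6/5*8)² = (5*(-5) - 48/5)² = (-25 - 48/5)² = (-173/5)² = 29929/25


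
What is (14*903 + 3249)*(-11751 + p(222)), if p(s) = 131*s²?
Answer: 102408802623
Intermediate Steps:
(14*903 + 3249)*(-11751 + p(222)) = (14*903 + 3249)*(-11751 + 131*222²) = (12642 + 3249)*(-11751 + 131*49284) = 15891*(-11751 + 6456204) = 15891*6444453 = 102408802623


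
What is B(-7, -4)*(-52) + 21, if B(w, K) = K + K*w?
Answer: -1227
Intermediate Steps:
B(-7, -4)*(-52) + 21 = -4*(1 - 7)*(-52) + 21 = -4*(-6)*(-52) + 21 = 24*(-52) + 21 = -1248 + 21 = -1227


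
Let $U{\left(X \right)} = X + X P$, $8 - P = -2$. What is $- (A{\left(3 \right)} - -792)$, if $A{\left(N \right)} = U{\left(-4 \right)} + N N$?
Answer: $-757$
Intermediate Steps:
$P = 10$ ($P = 8 - -2 = 8 + 2 = 10$)
$U{\left(X \right)} = 11 X$ ($U{\left(X \right)} = X + X 10 = X + 10 X = 11 X$)
$A{\left(N \right)} = -44 + N^{2}$ ($A{\left(N \right)} = 11 \left(-4\right) + N N = -44 + N^{2}$)
$- (A{\left(3 \right)} - -792) = - (\left(-44 + 3^{2}\right) - -792) = - (\left(-44 + 9\right) + 792) = - (-35 + 792) = \left(-1\right) 757 = -757$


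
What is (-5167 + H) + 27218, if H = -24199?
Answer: -2148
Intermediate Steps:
(-5167 + H) + 27218 = (-5167 - 24199) + 27218 = -29366 + 27218 = -2148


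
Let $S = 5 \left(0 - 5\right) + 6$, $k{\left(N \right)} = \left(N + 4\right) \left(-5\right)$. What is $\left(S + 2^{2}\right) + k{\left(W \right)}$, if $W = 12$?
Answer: $-95$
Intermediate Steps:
$k{\left(N \right)} = -20 - 5 N$ ($k{\left(N \right)} = \left(4 + N\right) \left(-5\right) = -20 - 5 N$)
$S = -19$ ($S = 5 \left(-5\right) + 6 = -25 + 6 = -19$)
$\left(S + 2^{2}\right) + k{\left(W \right)} = \left(-19 + 2^{2}\right) - 80 = \left(-19 + 4\right) - 80 = -15 - 80 = -95$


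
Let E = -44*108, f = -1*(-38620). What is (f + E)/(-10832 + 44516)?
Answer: 8467/8421 ≈ 1.0055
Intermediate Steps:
f = 38620
E = -4752
(f + E)/(-10832 + 44516) = (38620 - 4752)/(-10832 + 44516) = 33868/33684 = 33868*(1/33684) = 8467/8421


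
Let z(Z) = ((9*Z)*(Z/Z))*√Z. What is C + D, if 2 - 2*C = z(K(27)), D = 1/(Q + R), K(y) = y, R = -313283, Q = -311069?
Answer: 624351/624352 - 729*√3/2 ≈ -630.33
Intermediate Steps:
D = -1/624352 (D = 1/(-311069 - 313283) = 1/(-624352) = -1/624352 ≈ -1.6017e-6)
z(Z) = 9*Z^(3/2) (z(Z) = ((9*Z)*1)*√Z = (9*Z)*√Z = 9*Z^(3/2))
C = 1 - 729*√3/2 (C = 1 - 9*27^(3/2)/2 = 1 - 9*81*√3/2 = 1 - 729*√3/2 ≈ -630.33)
C + D = (1 - 729*√3/2) - 1/624352 = 624351/624352 - 729*√3/2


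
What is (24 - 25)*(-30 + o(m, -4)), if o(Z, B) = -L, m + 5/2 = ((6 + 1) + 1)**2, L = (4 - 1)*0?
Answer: 30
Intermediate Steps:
L = 0 (L = 3*0 = 0)
m = 123/2 (m = -5/2 + ((6 + 1) + 1)**2 = -5/2 + (7 + 1)**2 = -5/2 + 8**2 = -5/2 + 64 = 123/2 ≈ 61.500)
o(Z, B) = 0 (o(Z, B) = -1*0 = 0)
(24 - 25)*(-30 + o(m, -4)) = (24 - 25)*(-30 + 0) = -1*(-30) = 30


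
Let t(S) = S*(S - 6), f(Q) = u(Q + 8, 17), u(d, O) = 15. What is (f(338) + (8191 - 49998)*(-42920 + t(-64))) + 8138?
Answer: 1607069233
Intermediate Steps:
f(Q) = 15
t(S) = S*(-6 + S)
(f(338) + (8191 - 49998)*(-42920 + t(-64))) + 8138 = (15 + (8191 - 49998)*(-42920 - 64*(-6 - 64))) + 8138 = (15 - 41807*(-42920 - 64*(-70))) + 8138 = (15 - 41807*(-42920 + 4480)) + 8138 = (15 - 41807*(-38440)) + 8138 = (15 + 1607061080) + 8138 = 1607061095 + 8138 = 1607069233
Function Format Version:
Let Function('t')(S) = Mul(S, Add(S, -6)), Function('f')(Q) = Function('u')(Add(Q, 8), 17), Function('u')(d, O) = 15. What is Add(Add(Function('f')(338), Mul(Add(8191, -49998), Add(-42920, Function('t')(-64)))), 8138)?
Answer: 1607069233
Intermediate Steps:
Function('f')(Q) = 15
Function('t')(S) = Mul(S, Add(-6, S))
Add(Add(Function('f')(338), Mul(Add(8191, -49998), Add(-42920, Function('t')(-64)))), 8138) = Add(Add(15, Mul(Add(8191, -49998), Add(-42920, Mul(-64, Add(-6, -64))))), 8138) = Add(Add(15, Mul(-41807, Add(-42920, Mul(-64, -70)))), 8138) = Add(Add(15, Mul(-41807, Add(-42920, 4480))), 8138) = Add(Add(15, Mul(-41807, -38440)), 8138) = Add(Add(15, 1607061080), 8138) = Add(1607061095, 8138) = 1607069233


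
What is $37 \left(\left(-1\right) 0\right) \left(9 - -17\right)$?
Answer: $0$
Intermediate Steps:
$37 \left(\left(-1\right) 0\right) \left(9 - -17\right) = 37 \cdot 0 \left(9 + 17\right) = 0 \cdot 26 = 0$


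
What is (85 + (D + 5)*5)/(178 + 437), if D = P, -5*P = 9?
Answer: 101/615 ≈ 0.16423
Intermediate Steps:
P = -9/5 (P = -⅕*9 = -9/5 ≈ -1.8000)
D = -9/5 ≈ -1.8000
(85 + (D + 5)*5)/(178 + 437) = (85 + (-9/5 + 5)*5)/(178 + 437) = (85 + (16/5)*5)/615 = (85 + 16)*(1/615) = 101*(1/615) = 101/615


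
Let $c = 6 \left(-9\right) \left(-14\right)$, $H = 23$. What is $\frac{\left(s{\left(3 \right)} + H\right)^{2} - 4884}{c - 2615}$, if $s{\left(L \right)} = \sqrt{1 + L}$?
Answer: $\frac{4259}{1859} \approx 2.291$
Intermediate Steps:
$c = 756$ ($c = \left(-54\right) \left(-14\right) = 756$)
$\frac{\left(s{\left(3 \right)} + H\right)^{2} - 4884}{c - 2615} = \frac{\left(\sqrt{1 + 3} + 23\right)^{2} - 4884}{756 - 2615} = \frac{\left(\sqrt{4} + 23\right)^{2} - 4884}{-1859} = \left(\left(2 + 23\right)^{2} - 4884\right) \left(- \frac{1}{1859}\right) = \left(25^{2} - 4884\right) \left(- \frac{1}{1859}\right) = \left(625 - 4884\right) \left(- \frac{1}{1859}\right) = \left(-4259\right) \left(- \frac{1}{1859}\right) = \frac{4259}{1859}$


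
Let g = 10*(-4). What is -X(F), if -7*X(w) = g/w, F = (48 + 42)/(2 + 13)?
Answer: -20/21 ≈ -0.95238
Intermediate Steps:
g = -40
F = 6 (F = 90/15 = 90*(1/15) = 6)
X(w) = 40/(7*w) (X(w) = -(-40)/(7*w) = 40/(7*w))
-X(F) = -40/(7*6) = -1*20/21 = -20/21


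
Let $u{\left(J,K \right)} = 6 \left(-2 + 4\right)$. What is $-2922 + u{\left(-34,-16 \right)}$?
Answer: $-2910$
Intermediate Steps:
$u{\left(J,K \right)} = 12$ ($u{\left(J,K \right)} = 6 \cdot 2 = 12$)
$-2922 + u{\left(-34,-16 \right)} = -2922 + 12 = -2910$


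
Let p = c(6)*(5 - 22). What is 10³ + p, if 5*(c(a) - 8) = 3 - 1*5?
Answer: 4354/5 ≈ 870.80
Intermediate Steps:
c(a) = 38/5 (c(a) = 8 + (3 - 1*5)/5 = 8 + (3 - 5)/5 = 8 + (⅕)*(-2) = 8 - ⅖ = 38/5)
p = -646/5 (p = 38*(5 - 22)/5 = (38/5)*(-17) = -646/5 ≈ -129.20)
10³ + p = 10³ - 646/5 = 1000 - 646/5 = 4354/5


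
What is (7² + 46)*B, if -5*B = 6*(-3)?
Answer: 342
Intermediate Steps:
B = 18/5 (B = -6*(-3)/5 = -⅕*(-18) = 18/5 ≈ 3.6000)
(7² + 46)*B = (7² + 46)*(18/5) = (49 + 46)*(18/5) = 95*(18/5) = 342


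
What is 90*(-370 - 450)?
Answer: -73800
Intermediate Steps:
90*(-370 - 450) = 90*(-820) = -73800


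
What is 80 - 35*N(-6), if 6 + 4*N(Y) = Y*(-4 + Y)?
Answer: -785/2 ≈ -392.50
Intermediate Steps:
N(Y) = -3/2 + Y*(-4 + Y)/4 (N(Y) = -3/2 + (Y*(-4 + Y))/4 = -3/2 + Y*(-4 + Y)/4)
80 - 35*N(-6) = 80 - 35*(-3/2 - 1*(-6) + (¼)*(-6)²) = 80 - 35*(-3/2 + 6 + (¼)*36) = 80 - 35*(-3/2 + 6 + 9) = 80 - 35*27/2 = 80 - 945/2 = -785/2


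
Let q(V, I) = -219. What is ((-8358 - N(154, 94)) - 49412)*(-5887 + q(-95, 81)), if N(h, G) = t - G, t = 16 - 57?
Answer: 351919310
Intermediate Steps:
t = -41
N(h, G) = -41 - G
((-8358 - N(154, 94)) - 49412)*(-5887 + q(-95, 81)) = ((-8358 - (-41 - 1*94)) - 49412)*(-5887 - 219) = ((-8358 - (-41 - 94)) - 49412)*(-6106) = ((-8358 - 1*(-135)) - 49412)*(-6106) = ((-8358 + 135) - 49412)*(-6106) = (-8223 - 49412)*(-6106) = -57635*(-6106) = 351919310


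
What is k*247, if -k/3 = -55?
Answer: 40755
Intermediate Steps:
k = 165 (k = -3*(-55) = 165)
k*247 = 165*247 = 40755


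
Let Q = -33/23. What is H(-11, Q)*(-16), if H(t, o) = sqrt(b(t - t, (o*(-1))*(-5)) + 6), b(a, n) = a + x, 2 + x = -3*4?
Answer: -32*I*sqrt(2) ≈ -45.255*I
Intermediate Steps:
Q = -33/23 (Q = -33*1/23 = -33/23 ≈ -1.4348)
x = -14 (x = -2 - 3*4 = -2 - 12 = -14)
b(a, n) = -14 + a (b(a, n) = a - 14 = -14 + a)
H(t, o) = 2*I*sqrt(2) (H(t, o) = sqrt((-14 + (t - t)) + 6) = sqrt((-14 + 0) + 6) = sqrt(-14 + 6) = sqrt(-8) = 2*I*sqrt(2))
H(-11, Q)*(-16) = (2*I*sqrt(2))*(-16) = -32*I*sqrt(2)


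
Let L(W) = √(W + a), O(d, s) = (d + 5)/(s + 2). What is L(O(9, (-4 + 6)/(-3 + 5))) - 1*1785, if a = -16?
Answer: -1785 + I*√102/3 ≈ -1785.0 + 3.3665*I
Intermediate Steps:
O(d, s) = (5 + d)/(2 + s)
L(W) = √(-16 + W) (L(W) = √(W - 16) = √(-16 + W))
L(O(9, (-4 + 6)/(-3 + 5))) - 1*1785 = √(-16 + (5 + 9)/(2 + (-4 + 6)/(-3 + 5))) - 1*1785 = √(-16 + 14/(2 + 2/2)) - 1785 = √(-16 + 14/(2 + 2*(½))) - 1785 = √(-16 + 14/(2 + 1)) - 1785 = √(-16 + 14/3) - 1785 = √(-34/3) - 1785 = I*√102/3 - 1785 = -1785 + I*√102/3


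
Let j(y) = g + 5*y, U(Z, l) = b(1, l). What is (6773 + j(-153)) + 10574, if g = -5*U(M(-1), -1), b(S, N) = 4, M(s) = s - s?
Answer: 16562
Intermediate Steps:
M(s) = 0
U(Z, l) = 4
g = -20 (g = -5*4 = -20)
j(y) = -20 + 5*y
(6773 + j(-153)) + 10574 = (6773 + (-20 + 5*(-153))) + 10574 = (6773 + (-20 - 765)) + 10574 = (6773 - 785) + 10574 = 5988 + 10574 = 16562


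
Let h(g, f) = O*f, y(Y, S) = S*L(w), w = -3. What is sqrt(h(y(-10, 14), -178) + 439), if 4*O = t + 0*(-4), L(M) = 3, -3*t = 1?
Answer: sqrt(16338)/6 ≈ 21.303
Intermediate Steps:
t = -1/3 (t = -1/3*1 = -1/3 ≈ -0.33333)
O = -1/12 (O = (-1/3 + 0*(-4))/4 = (-1/3 + 0)/4 = (1/4)*(-1/3) = -1/12 ≈ -0.083333)
y(Y, S) = 3*S (y(Y, S) = S*3 = 3*S)
h(g, f) = -f/12
sqrt(h(y(-10, 14), -178) + 439) = sqrt(-1/12*(-178) + 439) = sqrt(89/6 + 439) = sqrt(2723/6) = sqrt(16338)/6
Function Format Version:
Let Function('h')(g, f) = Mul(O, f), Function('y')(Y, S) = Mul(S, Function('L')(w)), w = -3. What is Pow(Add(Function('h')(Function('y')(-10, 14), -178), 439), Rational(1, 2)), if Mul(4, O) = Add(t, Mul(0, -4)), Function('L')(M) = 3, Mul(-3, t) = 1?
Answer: Mul(Rational(1, 6), Pow(16338, Rational(1, 2))) ≈ 21.303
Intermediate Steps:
t = Rational(-1, 3) (t = Mul(Rational(-1, 3), 1) = Rational(-1, 3) ≈ -0.33333)
O = Rational(-1, 12) (O = Mul(Rational(1, 4), Add(Rational(-1, 3), Mul(0, -4))) = Mul(Rational(1, 4), Add(Rational(-1, 3), 0)) = Mul(Rational(1, 4), Rational(-1, 3)) = Rational(-1, 12) ≈ -0.083333)
Function('y')(Y, S) = Mul(3, S) (Function('y')(Y, S) = Mul(S, 3) = Mul(3, S))
Function('h')(g, f) = Mul(Rational(-1, 12), f)
Pow(Add(Function('h')(Function('y')(-10, 14), -178), 439), Rational(1, 2)) = Pow(Add(Mul(Rational(-1, 12), -178), 439), Rational(1, 2)) = Pow(Add(Rational(89, 6), 439), Rational(1, 2)) = Pow(Rational(2723, 6), Rational(1, 2)) = Mul(Rational(1, 6), Pow(16338, Rational(1, 2)))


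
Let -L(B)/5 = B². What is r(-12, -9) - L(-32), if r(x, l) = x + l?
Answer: 5099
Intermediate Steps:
r(x, l) = l + x
L(B) = -5*B²
r(-12, -9) - L(-32) = (-9 - 12) - (-5)*(-32)² = -21 - (-5)*1024 = -21 - 1*(-5120) = -21 + 5120 = 5099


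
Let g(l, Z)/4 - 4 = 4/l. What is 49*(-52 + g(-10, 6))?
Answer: -9212/5 ≈ -1842.4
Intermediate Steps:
g(l, Z) = 16 + 16/l (g(l, Z) = 16 + 4*(4/l) = 16 + 16/l)
49*(-52 + g(-10, 6)) = 49*(-52 + (16 + 16/(-10))) = 49*(-52 + (16 + 16*(-1/10))) = 49*(-52 + (16 - 8/5)) = 49*(-52 + 72/5) = 49*(-188/5) = -9212/5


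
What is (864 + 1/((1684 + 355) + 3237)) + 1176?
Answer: 10763041/5276 ≈ 2040.0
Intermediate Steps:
(864 + 1/((1684 + 355) + 3237)) + 1176 = (864 + 1/(2039 + 3237)) + 1176 = (864 + 1/5276) + 1176 = 4558465/5276 + 1176 = 10763041/5276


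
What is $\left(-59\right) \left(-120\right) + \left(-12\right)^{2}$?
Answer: $7224$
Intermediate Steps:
$\left(-59\right) \left(-120\right) + \left(-12\right)^{2} = 7080 + 144 = 7224$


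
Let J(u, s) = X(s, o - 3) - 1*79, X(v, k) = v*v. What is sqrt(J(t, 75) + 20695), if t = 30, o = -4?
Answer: sqrt(26241) ≈ 161.99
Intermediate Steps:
X(v, k) = v**2
J(u, s) = -79 + s**2 (J(u, s) = s**2 - 1*79 = s**2 - 79 = -79 + s**2)
sqrt(J(t, 75) + 20695) = sqrt((-79 + 75**2) + 20695) = sqrt((-79 + 5625) + 20695) = sqrt(5546 + 20695) = sqrt(26241)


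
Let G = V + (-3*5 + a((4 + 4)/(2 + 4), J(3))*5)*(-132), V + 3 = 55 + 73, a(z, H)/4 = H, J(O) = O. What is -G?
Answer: 5815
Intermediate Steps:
a(z, H) = 4*H
V = 125 (V = -3 + (55 + 73) = -3 + 128 = 125)
G = -5815 (G = 125 + (-3*5 + (4*3)*5)*(-132) = 125 + (-15 + 12*5)*(-132) = 125 + (-15 + 60)*(-132) = 125 + 45*(-132) = 125 - 5940 = -5815)
-G = -1*(-5815) = 5815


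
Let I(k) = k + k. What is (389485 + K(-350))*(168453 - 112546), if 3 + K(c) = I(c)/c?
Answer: 21774881988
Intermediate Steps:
I(k) = 2*k
K(c) = -1 (K(c) = -3 + (2*c)/c = -3 + 2 = -1)
(389485 + K(-350))*(168453 - 112546) = (389485 - 1)*(168453 - 112546) = 389484*55907 = 21774881988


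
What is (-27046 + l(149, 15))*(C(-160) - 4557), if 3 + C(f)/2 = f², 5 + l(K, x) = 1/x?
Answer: -18923615668/15 ≈ -1.2616e+9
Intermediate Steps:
l(K, x) = -5 + 1/x
C(f) = -6 + 2*f²
(-27046 + l(149, 15))*(C(-160) - 4557) = (-27046 + (-5 + 1/15))*((-6 + 2*(-160)²) - 4557) = (-27046 + (-5 + 1/15))*((-6 + 2*25600) - 4557) = (-27046 - 74/15)*((-6 + 51200) - 4557) = -405764*(51194 - 4557)/15 = -405764/15*46637 = -18923615668/15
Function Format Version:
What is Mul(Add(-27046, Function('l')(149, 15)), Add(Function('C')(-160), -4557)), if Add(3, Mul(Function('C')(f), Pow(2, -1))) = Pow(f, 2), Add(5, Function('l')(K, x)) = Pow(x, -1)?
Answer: Rational(-18923615668, 15) ≈ -1.2616e+9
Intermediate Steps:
Function('l')(K, x) = Add(-5, Pow(x, -1))
Function('C')(f) = Add(-6, Mul(2, Pow(f, 2)))
Mul(Add(-27046, Function('l')(149, 15)), Add(Function('C')(-160), -4557)) = Mul(Add(-27046, Add(-5, Pow(15, -1))), Add(Add(-6, Mul(2, Pow(-160, 2))), -4557)) = Mul(Add(-27046, Add(-5, Rational(1, 15))), Add(Add(-6, Mul(2, 25600)), -4557)) = Mul(Add(-27046, Rational(-74, 15)), Add(Add(-6, 51200), -4557)) = Mul(Rational(-405764, 15), Add(51194, -4557)) = Mul(Rational(-405764, 15), 46637) = Rational(-18923615668, 15)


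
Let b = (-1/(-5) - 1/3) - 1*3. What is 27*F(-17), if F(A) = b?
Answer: -423/5 ≈ -84.600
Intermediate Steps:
b = -47/15 (b = (-1*(-⅕) - 1*⅓) - 3 = (⅕ - ⅓) - 3 = -2/15 - 3 = -47/15 ≈ -3.1333)
F(A) = -47/15
27*F(-17) = 27*(-47/15) = -423/5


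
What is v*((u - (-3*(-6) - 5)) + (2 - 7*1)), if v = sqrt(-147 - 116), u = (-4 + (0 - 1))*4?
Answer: -38*I*sqrt(263) ≈ -616.26*I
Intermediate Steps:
u = -20 (u = (-4 - 1)*4 = -5*4 = -20)
v = I*sqrt(263) (v = sqrt(-263) = I*sqrt(263) ≈ 16.217*I)
v*((u - (-3*(-6) - 5)) + (2 - 7*1)) = (I*sqrt(263))*((-20 - (-3*(-6) - 5)) + (2 - 7*1)) = (I*sqrt(263))*((-20 - (18 - 5)) + (2 - 7)) = (I*sqrt(263))*((-20 - 1*13) - 5) = (I*sqrt(263))*((-20 - 13) - 5) = (I*sqrt(263))*(-33 - 5) = (I*sqrt(263))*(-38) = -38*I*sqrt(263)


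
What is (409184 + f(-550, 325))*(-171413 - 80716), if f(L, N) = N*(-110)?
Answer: -94153540986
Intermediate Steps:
f(L, N) = -110*N
(409184 + f(-550, 325))*(-171413 - 80716) = (409184 - 110*325)*(-171413 - 80716) = (409184 - 35750)*(-252129) = 373434*(-252129) = -94153540986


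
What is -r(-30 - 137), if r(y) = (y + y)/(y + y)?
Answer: -1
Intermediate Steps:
r(y) = 1 (r(y) = (2*y)/((2*y)) = (2*y)*(1/(2*y)) = 1)
-r(-30 - 137) = -1*1 = -1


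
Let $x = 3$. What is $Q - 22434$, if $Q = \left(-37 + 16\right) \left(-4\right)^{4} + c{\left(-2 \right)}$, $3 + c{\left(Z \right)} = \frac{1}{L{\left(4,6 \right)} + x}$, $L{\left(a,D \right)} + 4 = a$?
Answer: $- \frac{83438}{3} \approx -27813.0$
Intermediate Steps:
$L{\left(a,D \right)} = -4 + a$
$c{\left(Z \right)} = - \frac{8}{3}$ ($c{\left(Z \right)} = -3 + \frac{1}{\left(-4 + 4\right) + 3} = -3 + \frac{1}{0 + 3} = -3 + \frac{1}{3} = - \frac{8}{3}$)
$Q = - \frac{16136}{3}$ ($Q = \left(-37 + 16\right) \left(-4\right)^{4} - \frac{8}{3} = \left(-21\right) 256 - \frac{8}{3} = -5376 - \frac{8}{3} = - \frac{16136}{3} \approx -5378.7$)
$Q - 22434 = - \frac{16136}{3} - 22434 = - \frac{83438}{3}$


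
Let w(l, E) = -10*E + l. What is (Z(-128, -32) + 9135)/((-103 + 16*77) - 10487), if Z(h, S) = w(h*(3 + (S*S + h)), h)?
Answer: 104657/9358 ≈ 11.184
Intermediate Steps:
w(l, E) = l - 10*E
Z(h, S) = -10*h + h*(3 + h + S²) (Z(h, S) = h*(3 + (S*S + h)) - 10*h = h*(3 + (S² + h)) - 10*h = h*(3 + (h + S²)) - 10*h = h*(3 + h + S²) - 10*h = -10*h + h*(3 + h + S²))
(Z(-128, -32) + 9135)/((-103 + 16*77) - 10487) = (-128*(-7 - 128 + (-32)²) + 9135)/((-103 + 16*77) - 10487) = (-128*(-7 - 128 + 1024) + 9135)/((-103 + 1232) - 10487) = (-128*889 + 9135)/(1129 - 10487) = (-113792 + 9135)/(-9358) = -104657*(-1/9358) = 104657/9358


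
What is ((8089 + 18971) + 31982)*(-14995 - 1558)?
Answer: -977322226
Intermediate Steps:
((8089 + 18971) + 31982)*(-14995 - 1558) = (27060 + 31982)*(-16553) = 59042*(-16553) = -977322226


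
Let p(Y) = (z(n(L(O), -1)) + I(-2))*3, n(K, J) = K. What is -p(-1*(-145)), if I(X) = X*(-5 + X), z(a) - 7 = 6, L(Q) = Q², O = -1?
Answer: -81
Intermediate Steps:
z(a) = 13 (z(a) = 7 + 6 = 13)
p(Y) = 81 (p(Y) = (13 - 2*(-5 - 2))*3 = (13 - 2*(-7))*3 = (13 + 14)*3 = 27*3 = 81)
-p(-1*(-145)) = -1*81 = -81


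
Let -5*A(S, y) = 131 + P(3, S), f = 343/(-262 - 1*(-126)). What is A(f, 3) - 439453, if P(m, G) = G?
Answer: -298845513/680 ≈ -4.3948e+5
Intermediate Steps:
f = -343/136 (f = 343/(-262 + 126) = 343/(-136) = 343*(-1/136) = -343/136 ≈ -2.5221)
A(S, y) = -131/5 - S/5 (A(S, y) = -(131 + S)/5 = -131/5 - S/5)
A(f, 3) - 439453 = (-131/5 - 1/5*(-343/136)) - 439453 = (-131/5 + 343/680) - 439453 = -17473/680 - 439453 = -298845513/680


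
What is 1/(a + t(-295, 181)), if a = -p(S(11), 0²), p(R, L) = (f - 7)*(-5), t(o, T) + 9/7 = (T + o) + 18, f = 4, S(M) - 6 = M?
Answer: -7/786 ≈ -0.0089059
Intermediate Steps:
S(M) = 6 + M
t(o, T) = 117/7 + T + o (t(o, T) = -9/7 + ((T + o) + 18) = -9/7 + (18 + T + o) = 117/7 + T + o)
p(R, L) = 15 (p(R, L) = (4 - 7)*(-5) = -3*(-5) = 15)
a = -15 (a = -1*15 = -15)
1/(a + t(-295, 181)) = 1/(-15 + (117/7 + 181 - 295)) = 1/(-15 - 681/7) = 1/(-786/7) = -7/786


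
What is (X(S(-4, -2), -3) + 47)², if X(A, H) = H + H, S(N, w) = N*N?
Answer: 1681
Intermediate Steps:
S(N, w) = N²
X(A, H) = 2*H
(X(S(-4, -2), -3) + 47)² = (2*(-3) + 47)² = (-6 + 47)² = 41² = 1681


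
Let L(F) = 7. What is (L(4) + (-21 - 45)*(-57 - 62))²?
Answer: 61795321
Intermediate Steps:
(L(4) + (-21 - 45)*(-57 - 62))² = (7 + (-21 - 45)*(-57 - 62))² = (7 - 66*(-119))² = (7 + 7854)² = 7861² = 61795321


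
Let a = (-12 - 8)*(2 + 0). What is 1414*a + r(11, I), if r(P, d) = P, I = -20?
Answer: -56549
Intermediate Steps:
a = -40 (a = -20*2 = -40)
1414*a + r(11, I) = 1414*(-40) + 11 = -56560 + 11 = -56549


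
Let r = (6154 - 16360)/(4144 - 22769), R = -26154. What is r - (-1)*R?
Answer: -487108044/18625 ≈ -26153.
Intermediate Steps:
r = 10206/18625 (r = -10206/(-18625) = -10206*(-1/18625) = 10206/18625 ≈ 0.54797)
r - (-1)*R = 10206/18625 - (-1)*(-26154) = 10206/18625 - 1*26154 = 10206/18625 - 26154 = -487108044/18625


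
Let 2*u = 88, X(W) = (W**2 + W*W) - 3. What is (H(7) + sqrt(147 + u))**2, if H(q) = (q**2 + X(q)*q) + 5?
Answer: (719 + sqrt(191))**2 ≈ 5.3703e+5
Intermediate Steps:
X(W) = -3 + 2*W**2 (X(W) = (W**2 + W**2) - 3 = 2*W**2 - 3 = -3 + 2*W**2)
H(q) = 5 + q**2 + q*(-3 + 2*q**2) (H(q) = (q**2 + (-3 + 2*q**2)*q) + 5 = (q**2 + q*(-3 + 2*q**2)) + 5 = 5 + q**2 + q*(-3 + 2*q**2))
u = 44 (u = (1/2)*88 = 44)
(H(7) + sqrt(147 + u))**2 = ((5 + 7**2 + 7*(-3 + 2*7**2)) + sqrt(147 + 44))**2 = ((5 + 49 + 7*(-3 + 2*49)) + sqrt(191))**2 = ((5 + 49 + 7*(-3 + 98)) + sqrt(191))**2 = ((5 + 49 + 7*95) + sqrt(191))**2 = ((5 + 49 + 665) + sqrt(191))**2 = (719 + sqrt(191))**2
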